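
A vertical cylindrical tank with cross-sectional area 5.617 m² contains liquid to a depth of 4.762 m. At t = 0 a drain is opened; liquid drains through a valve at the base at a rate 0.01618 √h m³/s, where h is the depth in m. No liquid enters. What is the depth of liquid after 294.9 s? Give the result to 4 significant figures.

Mass balance (ρ constant): A dh/dt = −0.01618 √h.
Separate and integrate: 2(√h − √h₀) = −(0.01618/A) t.
√h = √4.762 − 0.01618·294.9/(2·5.617) = 2.18220 − 0.424736 = 1.75746.
h = 1.75746² = 3.08868 m.

3.089 m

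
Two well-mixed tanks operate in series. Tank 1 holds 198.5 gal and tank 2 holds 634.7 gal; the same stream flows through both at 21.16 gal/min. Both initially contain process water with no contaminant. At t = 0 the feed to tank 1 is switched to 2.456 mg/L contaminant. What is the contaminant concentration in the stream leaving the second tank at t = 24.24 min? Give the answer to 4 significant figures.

Each tank obeys Vᵢ dCᵢ/dt = Q(Cᵢ₋₁ − Cᵢ), so τᵢ = Vᵢ/Q.
τ₁ = 198.5/21.16 = 9.38091 min; τ₂ = 634.7/21.16 = 29.9953 min.
Tank 1: C₁ = C_in(1 − e^(−t/τ₁)). Tank 2 (τ₁ ≠ τ₂): C₂ = C_in[1 − (τ₁ e^(−t/τ₁) − τ₂ e^(−t/τ₂))/(τ₁ − τ₂)].
At t = 24.24: e^(−t/τ₁) = 0.0754736, e^(−t/τ₂) = 0.445692.
C₂ = 2.456·[1 − (9.38091·0.0754736 − 29.9953·0.445692)/(-20.6144)] = 2.456·0.385834 = 0.947609 mg/L.

0.9476 mg/L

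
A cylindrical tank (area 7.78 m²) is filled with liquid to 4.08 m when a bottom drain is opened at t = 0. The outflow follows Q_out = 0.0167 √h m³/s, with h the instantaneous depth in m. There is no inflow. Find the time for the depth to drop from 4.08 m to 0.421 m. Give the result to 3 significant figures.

With no inflow, A dh/dt = −0.0167 √h.
Separate and integrate: 2(√h − √h₀) = −(0.0167/A) t.
t = 2A(√h₀ − √h)/0.0167 = 2·7.78·(√4.08 − √0.421)/0.0167
  = 15.560 × (2.0199 − 0.64885) / 0.0167 = 1277.5 s.

1280 s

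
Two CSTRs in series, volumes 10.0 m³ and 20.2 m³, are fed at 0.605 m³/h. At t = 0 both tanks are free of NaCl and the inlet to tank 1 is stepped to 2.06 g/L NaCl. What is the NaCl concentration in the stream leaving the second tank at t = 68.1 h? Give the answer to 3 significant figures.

Time constants: τᵢ = Vᵢ/Q for each well-mixed tank.
τ₁ = 10.0/0.605 = 16.529 h; τ₂ = 20.2/0.605 = 33.388 h.
Tank 1: C₁ = C_in(1 − e^(−t/τ₁)). Tank 2 (τ₁ ≠ τ₂): C₂ = C_in[1 − (τ₁ e^(−t/τ₁) − τ₂ e^(−t/τ₂))/(τ₁ − τ₂)].
At t = 68.1: e^(−t/τ₁) = 0.016244, e^(−t/τ₂) = 0.13008.
C₂ = 2.06·[1 − (16.529·0.016244 − 33.388·0.13008)/(-16.860)] = 2.06·0.75832 = 1.5621 g/L.

1.56 g/L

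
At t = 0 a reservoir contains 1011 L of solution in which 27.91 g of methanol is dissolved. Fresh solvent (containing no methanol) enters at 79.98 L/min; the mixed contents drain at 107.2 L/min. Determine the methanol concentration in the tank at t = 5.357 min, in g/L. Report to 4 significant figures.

0.01747 g/L

Total volume: dV/dt = Q_in − Q_out = -27.2200 L/min, so V(t) = 1011 − 27.2200 t and V(5.357) = 865.182 L.
Species balance (pure solvent in): dm/dt = −Q_out · m/V(t).
Separate: dm/m = −Q_out dt/V(t) ⇒ ln(m/m₀) = −(Q_out/(Q_in−Q_out)) ln(V/V₀).
m = m₀ (V₀/V)^(Q_out/(Q_in−Q_out)) = 27.91 × (1011/865.182)^(-3.93828) = 15.1134 g.
C = m/V = 15.1134/865.182 = 0.0174684 g/L.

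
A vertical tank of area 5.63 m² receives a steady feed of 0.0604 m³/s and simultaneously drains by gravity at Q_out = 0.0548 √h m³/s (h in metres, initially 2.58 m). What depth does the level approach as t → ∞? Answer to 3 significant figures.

1.21 m

Level balance: A dh/dt = 0.0604 − 0.0548 √h. Setting dh/dt = 0:
Q_in = 0.0548 √h_ss ⇒ √h_ss = 0.0604/0.0548 = 1.1022.
h_ss = 1.1022² = 1.2148 m. (Since h₀ = 2.58 m > h_ss, the level will fall toward this value.)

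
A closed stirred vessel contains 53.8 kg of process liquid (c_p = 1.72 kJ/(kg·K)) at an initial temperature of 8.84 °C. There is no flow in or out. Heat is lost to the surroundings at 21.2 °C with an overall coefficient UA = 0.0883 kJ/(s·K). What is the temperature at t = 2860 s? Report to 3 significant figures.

First-law balance (no shaft work): M c_p dT/dt = −UA(T − T_amb).
dT/dt = (T_ss − T)/τ with T_ss = T_amb = 21.200 °C, τ = M c_p/UA = 53.8·1.72/0.0883 = 1048.0 s.
This is linear first-order; T(t) = T_ss + (T₀ − T_ss) e^(−t/τ).
T(2860) = 21.200 + (-12.360)·0.065279 = 20.393 °C.

20.4 °C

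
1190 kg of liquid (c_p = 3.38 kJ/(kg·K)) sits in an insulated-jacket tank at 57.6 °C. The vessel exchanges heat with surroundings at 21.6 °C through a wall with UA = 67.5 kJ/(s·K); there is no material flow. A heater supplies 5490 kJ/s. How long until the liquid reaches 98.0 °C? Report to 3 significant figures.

132 s

M c_p dT/dt = −UA(T − T_amb) + Q̇.
τ = M c_p/UA = 59.588 s; T_ss = T_amb + Q̇/UA = 21.6 + 5490/67.5 = 102.93 °C.
T(t) = T_ss + (T₀ − T_ss)e^(−t/τ); set T = 98.0:
t = −τ ln[(T − T_ss)/(T₀ − T_ss)] = −59.588 · ln(0.10882) = 132.17 s.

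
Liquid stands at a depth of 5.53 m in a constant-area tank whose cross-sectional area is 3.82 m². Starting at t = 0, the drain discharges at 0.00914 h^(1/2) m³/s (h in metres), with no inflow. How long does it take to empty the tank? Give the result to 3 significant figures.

A dh/dt = −Q_out = −0.00914 √h.
∫ h^(−1/2) dh = −(0.00914/A) ∫ dt, giving 2√h = 2√h₀ − (0.00914/A) t.
Tank is empty when √h = 0: t_empty = 2A√h₀/0.00914.
t_empty = 2·3.82·√5.53/0.00914 = 7.6400·2.3516/0.00914 = 1965.7 s.

1970 s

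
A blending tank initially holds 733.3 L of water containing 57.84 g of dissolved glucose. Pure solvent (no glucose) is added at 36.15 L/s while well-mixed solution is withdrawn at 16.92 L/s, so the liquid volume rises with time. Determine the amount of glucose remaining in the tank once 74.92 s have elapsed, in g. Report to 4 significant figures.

22.23 g

Let m(t) be the amount of glucose. Volume: V(t) = V₀ + (Q_in − Q_out) t = 733.3 + 19.2300 t; V(74.92) = 2174.01 L.
Solute balance: dm/dt = 0 − Q_out C = −Q_out m/V(t).
Separate: dm/m = −Q_out dt/V(t) ⇒ ln(m/m₀) = −(Q_out/(Q_in−Q_out)) ln(V/V₀).
m = m₀ (V₀/V)^(Q_out/(Q_in−Q_out)) = 57.84 × (733.3/2174.01)^(0.879875) = 22.2303 g.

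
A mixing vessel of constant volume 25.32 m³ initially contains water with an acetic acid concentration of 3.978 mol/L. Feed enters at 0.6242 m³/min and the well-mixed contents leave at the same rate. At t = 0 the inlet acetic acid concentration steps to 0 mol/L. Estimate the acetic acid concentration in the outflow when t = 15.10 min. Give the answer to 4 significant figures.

2.742 mol/L

Transient balance on the dissolved component: V dC/dt = Q(C_in − C).
So dC/dt = (C_in − C)/τ with τ = V/Q = 25.32/0.6242 = 40.5639 min.
Integrating: C(t) = C_in + (C₀ − C_in) e^(−t/τ).
C(15.10) = 0 + (3.978 − 0)·e^(−15.10/40.5639) = 0 + (3.97800)·0.689181 = 2.74156 mol/L.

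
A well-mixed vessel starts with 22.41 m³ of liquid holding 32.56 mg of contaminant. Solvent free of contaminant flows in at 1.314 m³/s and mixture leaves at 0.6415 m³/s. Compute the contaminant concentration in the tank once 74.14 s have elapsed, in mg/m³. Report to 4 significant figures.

Total volume: dV/dt = Q_in − Q_out = 0.672500 m³/s, so V(t) = 22.41 + 0.672500 t and V(74.14) = 72.2692 m³.
Species balance (pure solvent in): dm/dt = −Q_out · m/V(t).
dm/m = −Q_out dt/(V₀ + 0.672500 t); integrating gives ln(m/m₀) = −(Q_out/(Q_in−Q_out)) ln(V/V₀).
m = m₀ (V₀/V)^(Q_out/(Q_in−Q_out)) = 32.56 × (22.41/72.2692)^(0.953903) = 10.6565 mg.
C = m/V = 10.6565/72.2692 = 0.147456 mg/m³.

0.1475 mg/m³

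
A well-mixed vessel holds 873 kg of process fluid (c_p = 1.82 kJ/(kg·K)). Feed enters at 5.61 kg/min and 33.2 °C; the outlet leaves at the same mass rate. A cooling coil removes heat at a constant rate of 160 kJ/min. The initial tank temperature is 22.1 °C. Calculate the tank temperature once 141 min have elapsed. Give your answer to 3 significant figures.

19.4 °C

Energy balance: M c_p dT/dt = ṁ c_p (T_in − T) − 160.
Rearrange: dT/dt = (T_ss − T)/τ with τ = M/ṁ = 155.61 min and T_ss = T_in − Q̇/(ṁ c_p) = 17.529 °C.
Integrating: T(t) = T_ss + (T₀ − T_ss) e^(−t/τ).
T(141) = 17.529 + (4.5706)·e^(−141/155.61) = 17.529 + (4.5706)·0.40410 = 19.376 °C.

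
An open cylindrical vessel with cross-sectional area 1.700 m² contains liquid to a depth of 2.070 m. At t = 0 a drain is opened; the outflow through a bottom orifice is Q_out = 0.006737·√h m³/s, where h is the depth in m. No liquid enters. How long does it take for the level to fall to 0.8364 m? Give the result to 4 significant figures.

A dh/dt = −Q_out = −0.006737 √h.
This is separable: 2 d(√h)/dt = −0.006737/A, so √h = √h₀ − (0.006737/(2A)) t.
t = 2A(√h₀ − √h)/0.006737 = 2·1.700·(√2.070 − √0.8364)/0.006737
  = 3.40000 × (1.43875 − 0.914549) / 0.006737 = 264.551 s.

264.6 s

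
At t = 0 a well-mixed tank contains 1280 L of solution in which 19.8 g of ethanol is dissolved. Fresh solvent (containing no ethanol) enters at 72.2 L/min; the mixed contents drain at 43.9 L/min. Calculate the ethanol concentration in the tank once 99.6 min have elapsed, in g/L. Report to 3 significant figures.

Let m(t) be the amount of ethanol. Volume: V(t) = V₀ + (Q_in − Q_out) t = 1280 + 28.300 t; V(99.6) = 4098.7 L.
No ethanol enters, so dm/dt = −Q_out · (m/V).
dm/m = −Q_out dt/(V₀ + 28.300 t); integrating gives ln(m/m₀) = −(Q_out/(Q_in−Q_out)) ln(V/V₀).
m = m₀ (V₀/V)^(Q_out/(Q_in−Q_out)) = 19.8 × (1280/4098.7)^(1.5512) = 3.2555 g.
C = m/V = 3.2555/4098.7 = 0.00079428 g/L.

0.000794 g/L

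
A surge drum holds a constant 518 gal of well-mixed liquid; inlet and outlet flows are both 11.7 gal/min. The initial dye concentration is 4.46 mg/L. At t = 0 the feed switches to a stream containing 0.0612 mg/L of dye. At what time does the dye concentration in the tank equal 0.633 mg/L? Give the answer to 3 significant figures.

90.3 min

Unsteady species balance (constant V, well mixed): V dC/dt = Q(C_in − C), so τ = V/Q = 44.274 min.
C(t) = C_in + (C₀ − C_in) e^(−t/τ). Set C = 0.633 and solve for t:
e^(−t/τ) = (C − C_in)/(C₀ − C_in) = (0.633 − 0.0612)/(4.46 − 0.0612) = 0.12999
t = −τ ln(…) = 44.274 × 2.0403 = 90.331 min.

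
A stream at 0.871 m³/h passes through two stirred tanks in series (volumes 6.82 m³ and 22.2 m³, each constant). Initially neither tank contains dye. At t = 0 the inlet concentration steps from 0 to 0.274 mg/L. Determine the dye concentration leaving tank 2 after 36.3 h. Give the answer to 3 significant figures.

0.180 mg/L

Species balance on tank i: dCᵢ/dt = (Cᵢ₋₁ − Cᵢ)/τᵢ with τᵢ = Vᵢ/Q.
τ₁ = 6.82/0.871 = 7.8301 h; τ₂ = 22.2/0.871 = 25.488 h.
Solving the cascade with C₁(0)=C₂(0)=0 gives C₂(t) = C_in[1 − (τ₁ e^(−t/τ₁) − τ₂ e^(−t/τ₂))/(τ₁ − τ₂)].
At t = 36.3: e^(−t/τ₁) = 0.0096967, e^(−t/τ₂) = 0.24070.
C₂ = 0.274·[1 − (7.8301·0.0096967 − 25.488·0.24070)/(-17.658)] = 0.274·0.65687 = 0.17998 mg/L.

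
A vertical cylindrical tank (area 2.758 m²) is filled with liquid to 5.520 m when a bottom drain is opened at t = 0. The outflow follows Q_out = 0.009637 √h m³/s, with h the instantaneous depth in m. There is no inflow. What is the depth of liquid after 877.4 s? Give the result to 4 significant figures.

0.6668 m

Accumulation of liquid (constant cross-section A): A dh/dt = −0.009637 √h.
∫ h^(−1/2) dh = −(0.009637/A) ∫ dt, giving 2√h = 2√h₀ − (0.009637/A) t.
√h = √5.520 − 0.009637·877.4/(2·2.758) = 2.34947 − 1.53290 = 0.816563.
h = 0.816563² = 0.666775 m.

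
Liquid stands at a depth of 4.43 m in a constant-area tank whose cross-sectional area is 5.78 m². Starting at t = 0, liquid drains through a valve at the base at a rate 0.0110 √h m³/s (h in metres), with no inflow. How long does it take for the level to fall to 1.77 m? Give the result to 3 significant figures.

814 s

A dh/dt = −Q_out = −0.0110 √h.
Separate and integrate: 2(√h − √h₀) = −(0.0110/A) t.
t = 2A(√h₀ − √h)/0.0110 = 2·5.78·(√4.43 − √1.77)/0.0110
  = 11.560 × (2.1048 − 1.3304) / 0.0110 = 813.76 s.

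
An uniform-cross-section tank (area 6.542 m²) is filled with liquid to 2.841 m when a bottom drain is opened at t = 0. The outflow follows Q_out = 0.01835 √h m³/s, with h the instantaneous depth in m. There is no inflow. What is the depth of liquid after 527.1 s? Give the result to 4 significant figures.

0.8954 m

Unsteady balance on liquid volume: A dh/dt = −0.01835 √h.
Separate and integrate: 2(√h − √h₀) = −(0.01835/A) t.
√h = √2.841 − 0.01835·527.1/(2·6.542) = 1.68553 − 0.739245 = 0.946281.
h = 0.946281² = 0.895448 m.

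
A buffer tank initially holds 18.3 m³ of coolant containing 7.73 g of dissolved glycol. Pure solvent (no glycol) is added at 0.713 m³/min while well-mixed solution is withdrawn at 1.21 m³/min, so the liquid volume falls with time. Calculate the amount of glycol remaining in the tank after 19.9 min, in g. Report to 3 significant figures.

1.16 g

Let m(t) be the amount of glycol. Volume: V(t) = V₀ + (Q_in − Q_out) t = 18.3 − 0.49700 t; V(19.9) = 8.4097 m³.
Species balance (pure solvent in): dm/dt = −Q_out · m/V(t).
dm/m = −Q_out dt/(V₀ − 0.49700 t); integrating gives ln(m/m₀) = −(Q_out/(Q_in−Q_out)) ln(V/V₀).
m = m₀ (V₀/V)^(Q_out/(Q_in−Q_out)) = 7.73 × (18.3/8.4097)^(-2.4346) = 1.1644 g.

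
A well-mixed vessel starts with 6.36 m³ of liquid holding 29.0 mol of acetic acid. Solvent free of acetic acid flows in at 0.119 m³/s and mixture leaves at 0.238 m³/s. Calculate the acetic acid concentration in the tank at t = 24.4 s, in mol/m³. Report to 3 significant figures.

Let m(t) be the amount of acetic acid. Volume: V(t) = V₀ + (Q_in − Q_out) t = 6.36 − 0.11900 t; V(24.4) = 3.4564 m³.
Species balance (pure solvent in): dm/dt = −Q_out · m/V(t).
dm/m = −Q_out dt/(V₀ − 0.11900 t); integrating gives ln(m/m₀) = −(Q_out/(Q_in−Q_out)) ln(V/V₀).
m = m₀ (V₀/V)^(Q_out/(Q_in−Q_out)) = 29.0 × (6.36/3.4564)^(-2.0000) = 8.5651 mol.
C = m/V = 8.5651/3.4564 = 2.4780 mol/m³.

2.48 mol/m³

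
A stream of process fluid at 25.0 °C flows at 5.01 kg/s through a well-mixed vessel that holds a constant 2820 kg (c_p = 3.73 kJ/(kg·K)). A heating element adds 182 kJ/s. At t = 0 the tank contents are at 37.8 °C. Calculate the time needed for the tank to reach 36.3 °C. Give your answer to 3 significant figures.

M c_p dT/dt = ṁ c_p (T_in − T) + Q̇.
τ = M/ṁ = 562.87 s; T_ss = T_in + Q̇/(ṁ c_p) = 34.739 °C.
T(t) = T_ss + (T₀ − T_ss) e^(−t/τ). Set T = 36.3:
e^(−t/τ) = (36.3 − 34.739)/(37.8 − 34.739) = 0.50993
t = −562.87 · ln(0.50993) = 379.09 s.

379 s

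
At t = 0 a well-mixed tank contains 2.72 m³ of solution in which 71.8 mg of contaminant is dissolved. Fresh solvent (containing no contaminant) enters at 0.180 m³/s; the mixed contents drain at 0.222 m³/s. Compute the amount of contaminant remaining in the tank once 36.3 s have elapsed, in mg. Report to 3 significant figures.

0.931 mg

Let m(t) be the amount of contaminant. Volume: V(t) = V₀ + (Q_in − Q_out) t = 2.72 − 0.042000 t; V(36.3) = 1.1954 m³.
Species balance (pure solvent in): dm/dt = −Q_out · m/V(t).
dm/m = −Q_out dt/(V₀ − 0.042000 t); integrating gives ln(m/m₀) = −(Q_out/(Q_in−Q_out)) ln(V/V₀).
m = m₀ (V₀/V)^(Q_out/(Q_in−Q_out)) = 71.8 × (2.72/1.1954)^(-5.2857) = 0.93074 mg.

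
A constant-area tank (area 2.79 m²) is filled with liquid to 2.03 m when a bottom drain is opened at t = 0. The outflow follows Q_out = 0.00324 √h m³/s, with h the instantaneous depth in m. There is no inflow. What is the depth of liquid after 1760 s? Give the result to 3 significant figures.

0.162 m

A dh/dt = −Q_out = −0.00324 √h.
This is separable: 2 d(√h)/dt = −0.00324/A, so √h = √h₀ − (0.00324/(2A)) t.
√h = √2.03 − 0.00324·1760/(2·2.79) = 1.4248 − 1.0219 = 0.40285.
h = 0.40285² = 0.16228 m.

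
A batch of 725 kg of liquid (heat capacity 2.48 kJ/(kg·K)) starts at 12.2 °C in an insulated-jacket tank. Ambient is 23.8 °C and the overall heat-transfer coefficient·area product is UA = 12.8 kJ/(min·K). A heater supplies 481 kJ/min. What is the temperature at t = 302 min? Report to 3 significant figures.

55.6 °C

M c_p dT/dt = −UA(T − T_amb) + Q̇.
dT/dt = (T_ss − T)/τ with T_ss = T_amb + Q̇/UA = 23.8 + 481/12.8 = 61.378 °C, τ = M c_p/UA = 725·2.48/12.8 = 140.47 min.
T approaches T_ss exponentially: T(t) = T_ss + (T₀ − T_ss) e^(−t/τ).
T(302) = 61.378 + (-49.178)·0.11649 = 55.649 °C.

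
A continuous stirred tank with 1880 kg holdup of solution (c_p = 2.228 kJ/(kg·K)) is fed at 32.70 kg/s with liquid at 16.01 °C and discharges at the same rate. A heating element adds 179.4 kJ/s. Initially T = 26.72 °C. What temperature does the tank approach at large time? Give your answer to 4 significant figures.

Energy balance: M c_p dT/dt = ṁ c_p (T_in − T) + 179.4.
At steady state dT/dt = 0 ⇒ T_ss = T_in + Q̇/(ṁ c_p) = 16.01 + 179.4/(32.70·2.228) = 18.4724 °C.

18.47 °C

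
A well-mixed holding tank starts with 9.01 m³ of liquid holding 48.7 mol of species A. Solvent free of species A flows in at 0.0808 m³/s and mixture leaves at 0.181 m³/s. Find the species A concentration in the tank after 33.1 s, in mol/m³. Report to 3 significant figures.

Let m(t) be the amount of species A. Volume: V(t) = V₀ + (Q_in − Q_out) t = 9.01 − 0.10020 t; V(33.1) = 5.6934 m³.
Species balance (pure solvent in): dm/dt = −Q_out · m/V(t).
dm/m = −Q_out dt/(V₀ − 0.10020 t); integrating gives ln(m/m₀) = −(Q_out/(Q_in−Q_out)) ln(V/V₀).
m = m₀ (V₀/V)^(Q_out/(Q_in−Q_out)) = 48.7 × (9.01/5.6934)^(-1.8064) = 21.253 mol.
C = m/V = 21.253/5.6934 = 3.7329 mol/m³.

3.73 mol/m³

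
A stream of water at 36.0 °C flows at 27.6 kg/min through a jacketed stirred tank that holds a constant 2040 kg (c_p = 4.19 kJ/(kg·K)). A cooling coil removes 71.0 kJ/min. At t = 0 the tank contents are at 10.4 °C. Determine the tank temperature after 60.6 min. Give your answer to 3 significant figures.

24.4 °C

M c_p dT/dt = ṁ c_p (T_in − T) − Q̇.
τ = M/ṁ = 73.913 min; T_ss = T_in − Q̇/(ṁ c_p) = 36.0 − 71.0/(27.6·4.19) = 35.386 °C.
This is linear first-order; T(t) = T_ss + (T₀ − T_ss) e^(−t/τ).
T(60.6) = 35.386 + (-24.986)·e^(−60.6/73.913) = 35.386 + (-24.986)·0.44048 = 24.380 °C.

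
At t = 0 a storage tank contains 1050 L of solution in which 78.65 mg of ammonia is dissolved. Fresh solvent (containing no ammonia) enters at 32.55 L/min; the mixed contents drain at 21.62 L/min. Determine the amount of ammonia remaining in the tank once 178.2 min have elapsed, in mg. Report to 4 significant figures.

Total volume: dV/dt = Q_in − Q_out = 10.9300 L/min, so V(t) = 1050 + 10.9300 t and V(178.2) = 2997.73 L.
Solute balance: dm/dt = 0 − Q_out C = −Q_out m/V(t).
dm/m = −Q_out dt/(V₀ + 10.9300 t); integrating gives ln(m/m₀) = −(Q_out/(Q_in−Q_out)) ln(V/V₀).
m = m₀ (V₀/V)^(Q_out/(Q_in−Q_out)) = 78.65 × (1050/2997.73)^(1.97804) = 9.87410 mg.

9.874 mg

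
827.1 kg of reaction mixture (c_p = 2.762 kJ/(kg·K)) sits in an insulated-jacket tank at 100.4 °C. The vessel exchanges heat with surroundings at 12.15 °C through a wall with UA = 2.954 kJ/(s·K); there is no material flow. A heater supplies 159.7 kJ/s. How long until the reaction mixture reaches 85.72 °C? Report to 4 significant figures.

433.9 s

M c_p dT/dt = −UA(T − T_amb) + Q̇.
τ = M c_p/UA = 773.341 s; T_ss = T_amb + Q̇/UA = 12.15 + 159.7/2.954 = 66.2123 °C.
T(t) = T_ss + (T₀ − T_ss)e^(−t/τ); set T = 85.72:
t = −τ ln[(T − T_ss)/(T₀ − T_ss)] = −773.341 · ln(0.570606) = 433.888 s.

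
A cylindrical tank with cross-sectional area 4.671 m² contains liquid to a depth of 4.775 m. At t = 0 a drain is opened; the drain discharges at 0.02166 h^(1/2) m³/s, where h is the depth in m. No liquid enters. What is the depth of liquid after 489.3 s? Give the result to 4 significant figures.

1.104 m

A dh/dt = −Q_out = −0.02166 √h.
This is separable: 2 d(√h)/dt = −0.02166/A, so √h = √h₀ − (0.02166/(2A)) t.
√h = √4.775 − 0.02166·489.3/(2·4.671) = 2.18518 − 1.13447 = 1.05071.
h = 1.05071² = 1.10398 m.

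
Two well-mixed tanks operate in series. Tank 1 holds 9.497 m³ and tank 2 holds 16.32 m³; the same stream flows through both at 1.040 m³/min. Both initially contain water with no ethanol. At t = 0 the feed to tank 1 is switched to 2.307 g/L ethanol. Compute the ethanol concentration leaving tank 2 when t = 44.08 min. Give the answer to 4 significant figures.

2.000 g/L

Each tank obeys Vᵢ dCᵢ/dt = Q(Cᵢ₋₁ − Cᵢ), so τᵢ = Vᵢ/Q.
τ₁ = 9.497/1.040 = 9.13173 min; τ₂ = 16.32/1.040 = 15.6923 min.
Tank 1: C₁ = C_in(1 − e^(−t/τ₁)). Tank 2 (τ₁ ≠ τ₂): C₂ = C_in[1 − (τ₁ e^(−t/τ₁) − τ₂ e^(−t/τ₂))/(τ₁ − τ₂)].
At t = 44.08: e^(−t/τ₁) = 0.00800952, e^(−t/τ₂) = 0.0602640.
C₂ = 2.307·[1 − (9.13173·0.00800952 − 15.6923·0.0602640)/(-6.56058)] = 2.307·0.867002 = 2.00017 g/L.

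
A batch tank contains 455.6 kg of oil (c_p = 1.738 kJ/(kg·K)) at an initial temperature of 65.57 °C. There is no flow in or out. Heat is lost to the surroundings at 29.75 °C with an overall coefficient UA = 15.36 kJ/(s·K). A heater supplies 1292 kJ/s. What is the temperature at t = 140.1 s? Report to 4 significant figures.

110.7 °C

Lumped-capacitance energy balance: M c_p dT/dt = UA(T_amb − T) + Q̇.
dT/dt = (T_ss − T)/τ with T_ss = T_amb + Q̇/UA = 29.75 + 1292/15.36 = 113.865 °C, τ = M c_p/UA = 455.6·1.738/15.36 = 51.5516 s.
This is linear first-order; T(t) = T_ss + (T₀ − T_ss) e^(−t/τ).
T(140.1) = 113.865 + (-48.2946)·0.0660288 = 110.676 °C.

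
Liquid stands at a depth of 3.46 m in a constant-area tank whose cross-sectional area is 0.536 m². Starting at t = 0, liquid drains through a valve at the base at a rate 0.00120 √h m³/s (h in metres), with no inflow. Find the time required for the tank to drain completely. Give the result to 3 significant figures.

With no inflow, A dh/dt = −0.00120 √h.
Separate and integrate: 2(√h − √h₀) = −(0.00120/A) t.
Set h = 0: 2√h₀ = (0.00120/A) t_empty ⇒ t_empty = 2A√h₀/0.00120.
t_empty = 2·0.536·√3.46/0.00120 = 1.0720·1.8601/0.00120 = 1661.7 s.

1660 s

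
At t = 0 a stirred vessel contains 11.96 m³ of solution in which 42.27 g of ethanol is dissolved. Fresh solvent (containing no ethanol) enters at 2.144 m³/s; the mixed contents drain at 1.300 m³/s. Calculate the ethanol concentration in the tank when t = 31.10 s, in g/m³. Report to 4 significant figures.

0.1849 g/m³

Total volume: dV/dt = Q_in − Q_out = 0.844000 m³/s, so V(t) = 11.96 + 0.844000 t and V(31.10) = 38.2084 m³.
Species balance (pure solvent in): dm/dt = −Q_out · m/V(t).
Separate: dm/m = −Q_out dt/V(t) ⇒ ln(m/m₀) = −(Q_out/(Q_in−Q_out)) ln(V/V₀).
m = m₀ (V₀/V)^(Q_out/(Q_in−Q_out)) = 42.27 × (11.96/38.2084)^(1.54028) = 7.06432 g.
C = m/V = 7.06432/38.2084 = 0.184889 g/m³.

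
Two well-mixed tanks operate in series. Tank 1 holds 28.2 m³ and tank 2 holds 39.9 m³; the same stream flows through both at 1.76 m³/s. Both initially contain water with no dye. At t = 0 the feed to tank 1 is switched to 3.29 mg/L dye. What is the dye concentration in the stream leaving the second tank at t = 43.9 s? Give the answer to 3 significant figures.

Time constants: τᵢ = Vᵢ/Q for each well-mixed tank.
τ₁ = 28.2/1.76 = 16.023 s; τ₂ = 39.9/1.76 = 22.670 s.
Solving the cascade with C₁(0)=C₂(0)=0 gives C₂(t) = C_in[1 − (τ₁ e^(−t/τ₁) − τ₂ e^(−t/τ₂))/(τ₁ − τ₂)].
At t = 43.9: e^(−t/τ₁) = 0.064580, e^(−t/τ₂) = 0.14422.
C₂ = 3.29·[1 − (16.023·0.064580 − 22.670·0.14422)/(-6.6477)] = 3.29·0.66384 = 2.1840 mg/L.

2.18 mg/L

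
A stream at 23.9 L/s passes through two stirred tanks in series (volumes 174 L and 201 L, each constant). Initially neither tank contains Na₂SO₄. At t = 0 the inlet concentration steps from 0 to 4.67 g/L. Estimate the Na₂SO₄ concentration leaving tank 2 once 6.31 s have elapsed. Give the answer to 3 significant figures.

0.903 g/L

Species balance on tank i: dCᵢ/dt = (Cᵢ₋₁ − Cᵢ)/τᵢ with τᵢ = Vᵢ/Q.
τ₁ = 174/23.9 = 7.2803 s; τ₂ = 201/23.9 = 8.4100 s.
Tank 1: C₁ = C_in(1 − e^(−t/τ₁)). Tank 2 (τ₁ ≠ τ₂): C₂ = C_in[1 − (τ₁ e^(−t/τ₁) − τ₂ e^(−t/τ₂))/(τ₁ − τ₂)].
At t = 6.31: e^(−t/τ₁) = 0.42033, e^(−t/τ₂) = 0.47223.
C₂ = 4.67·[1 − (7.2803·0.42033 − 8.4100·0.47223)/(-1.1297)] = 4.67·0.19331 = 0.90276 g/L.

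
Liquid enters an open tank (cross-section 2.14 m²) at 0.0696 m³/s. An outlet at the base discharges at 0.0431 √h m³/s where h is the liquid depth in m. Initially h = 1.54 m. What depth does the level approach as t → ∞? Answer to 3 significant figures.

2.61 m

Mass balance (ρ constant): A dh/dt = Q_in − 0.0431 √h. At steady state dh/dt = 0:
Q_in = 0.0431 √h_ss ⇒ √h_ss = 0.0696/0.0431 = 1.6148.
h_ss = 1.6148² = 2.6077 m. (Since h₀ = 1.54 m < h_ss, the level will rise toward this value.)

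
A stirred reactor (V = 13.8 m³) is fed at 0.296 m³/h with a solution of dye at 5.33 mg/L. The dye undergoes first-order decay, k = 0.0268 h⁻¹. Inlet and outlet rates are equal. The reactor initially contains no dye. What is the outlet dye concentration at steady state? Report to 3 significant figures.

2.37 mg/L

Species balance: V dC/dt = Q C_in − Q C − k V C.
At steady state: 0 = Q C_in − (Q + kV) C_ss, so C_ss = Q C_in/(Q + kV).
C_ss = 0.296·5.33/(0.296 + 0.0268·13.8) = 1.5777/0.66584 = 2.3695 mg/L.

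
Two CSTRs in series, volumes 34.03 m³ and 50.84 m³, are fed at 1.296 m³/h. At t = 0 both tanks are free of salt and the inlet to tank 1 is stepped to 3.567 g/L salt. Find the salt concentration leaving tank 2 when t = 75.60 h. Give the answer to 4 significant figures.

Each tank obeys Vᵢ dCᵢ/dt = Q(Cᵢ₋₁ − Cᵢ), so τᵢ = Vᵢ/Q.
τ₁ = 34.03/1.296 = 26.2577 h; τ₂ = 50.84/1.296 = 39.2284 h.
Solving the cascade with C₁(0)=C₂(0)=0 gives C₂(t) = C_in[1 − (τ₁ e^(−t/τ₁) − τ₂ e^(−t/τ₂))/(τ₁ − τ₂)].
At t = 75.60: e^(−t/τ₁) = 0.0561823, e^(−t/τ₂) = 0.145559.
C₂ = 3.567·[1 − (26.2577·0.0561823 − 39.2284·0.145559)/(-12.9707)] = 3.567·0.673508 = 2.40240 g/L.

2.402 g/L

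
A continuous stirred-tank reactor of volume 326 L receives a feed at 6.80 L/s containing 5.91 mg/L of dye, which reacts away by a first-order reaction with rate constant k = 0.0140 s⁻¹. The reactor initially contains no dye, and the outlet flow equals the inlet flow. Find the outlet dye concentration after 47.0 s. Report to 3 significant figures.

2.85 mg/L

Accumulation = in − out − consumed: V dC/dt = Q C_in − Q C − k V C.
This is linear with rate a = Q/V + k = 0.034859 s⁻¹.
C_ss = Q C_in/(Q + kV) = 3.5364 mg/L; C(t) = C_ss + (C₀ − C_ss) e^(−a t).
C(47.0) = 3.5364 + (-3.5364)·e^(−0.034859·47.0) = 3.5364 + (-3.5364)·0.19430 = 2.8493 mg/L.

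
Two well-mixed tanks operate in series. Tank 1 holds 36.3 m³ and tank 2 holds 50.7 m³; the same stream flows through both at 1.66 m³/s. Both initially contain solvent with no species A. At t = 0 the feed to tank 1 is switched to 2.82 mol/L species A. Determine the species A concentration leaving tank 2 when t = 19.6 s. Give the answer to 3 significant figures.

0.495 mol/L

Time constants: τᵢ = Vᵢ/Q for each well-mixed tank.
τ₁ = 36.3/1.66 = 21.867 s; τ₂ = 50.7/1.66 = 30.542 s.
Solving the cascade with C₁(0)=C₂(0)=0 gives C₂(t) = C_in[1 − (τ₁ e^(−t/τ₁) − τ₂ e^(−t/τ₂))/(τ₁ − τ₂)].
At t = 19.6: e^(−t/τ₁) = 0.40807, e^(−t/τ₂) = 0.52638.
C₂ = 2.82·[1 − (21.867·0.40807 − 30.542·0.52638)/(-8.6747)] = 2.82·0.17540 = 0.49462 mol/L.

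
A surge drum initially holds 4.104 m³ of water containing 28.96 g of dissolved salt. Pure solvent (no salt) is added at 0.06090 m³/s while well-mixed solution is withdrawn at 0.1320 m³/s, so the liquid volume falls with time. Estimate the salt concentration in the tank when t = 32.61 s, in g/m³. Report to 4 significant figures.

Total volume: dV/dt = Q_in − Q_out = -0.0711000 m³/s, so V(t) = 4.104 − 0.0711000 t and V(32.61) = 1.78543 m³.
Solute balance: dm/dt = 0 − Q_out C = −Q_out m/V(t).
dm/m = −Q_out dt/(V₀ − 0.0711000 t); integrating gives ln(m/m₀) = −(Q_out/(Q_in−Q_out)) ln(V/V₀).
m = m₀ (V₀/V)^(Q_out/(Q_in−Q_out)) = 28.96 × (4.104/1.78543)^(-1.85654) = 6.17625 g.
C = m/V = 6.17625/1.78543 = 3.45925 g/m³.

3.459 g/m³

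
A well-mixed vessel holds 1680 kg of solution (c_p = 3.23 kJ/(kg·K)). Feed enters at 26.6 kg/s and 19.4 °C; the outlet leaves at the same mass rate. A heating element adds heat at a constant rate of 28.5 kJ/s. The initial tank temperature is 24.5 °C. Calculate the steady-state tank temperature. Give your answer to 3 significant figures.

Unsteady energy balance on the tank contents: M c_p dT/dt = ṁ c_p (T_in − T) + 28.5.
At steady state dT/dt = 0 ⇒ T_ss = T_in + Q̇/(ṁ c_p) = 19.4 + 28.5/(26.6·3.23) = 19.732 °C.

19.7 °C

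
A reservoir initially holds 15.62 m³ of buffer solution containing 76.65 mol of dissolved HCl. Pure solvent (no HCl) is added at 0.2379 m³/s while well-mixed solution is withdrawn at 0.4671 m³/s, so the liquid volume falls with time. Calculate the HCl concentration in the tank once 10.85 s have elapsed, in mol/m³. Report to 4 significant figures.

Let m(t) be the amount of HCl. Volume: V(t) = V₀ + (Q_in − Q_out) t = 15.62 − 0.229200 t; V(10.85) = 13.1332 m³.
Solute balance: dm/dt = 0 − Q_out C = −Q_out m/V(t).
Separate: dm/m = −Q_out dt/V(t) ⇒ ln(m/m₀) = −(Q_out/(Q_in−Q_out)) ln(V/V₀).
m = m₀ (V₀/V)^(Q_out/(Q_in−Q_out)) = 76.65 × (15.62/13.1332)^(-2.03796) = 53.8308 mol.
C = m/V = 53.8308/13.1332 = 4.09884 mol/m³.

4.099 mol/m³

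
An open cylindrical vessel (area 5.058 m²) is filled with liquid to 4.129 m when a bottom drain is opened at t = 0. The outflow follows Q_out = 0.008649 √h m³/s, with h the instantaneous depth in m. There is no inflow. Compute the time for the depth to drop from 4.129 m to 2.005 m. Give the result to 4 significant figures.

720.5 s

With no inflow, A dh/dt = −0.008649 √h.
Separate and integrate: 2(√h − √h₀) = −(0.008649/A) t.
t = 2A(√h₀ − √h)/0.008649 = 2·5.058·(√4.129 − √2.005)/0.008649
  = 10.1160 × (2.03199 − 1.41598) / 0.008649 = 720.499 s.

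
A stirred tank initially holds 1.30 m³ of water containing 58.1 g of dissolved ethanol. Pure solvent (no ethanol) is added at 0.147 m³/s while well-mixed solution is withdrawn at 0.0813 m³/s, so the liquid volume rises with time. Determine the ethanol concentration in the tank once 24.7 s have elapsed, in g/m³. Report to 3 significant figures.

Total volume: dV/dt = Q_in − Q_out = 0.065700 m³/s, so V(t) = 1.30 + 0.065700 t and V(24.7) = 2.9228 m³.
Solute balance: dm/dt = 0 − Q_out C = −Q_out m/V(t).
Separate: dm/m = −Q_out dt/V(t) ⇒ ln(m/m₀) = −(Q_out/(Q_in−Q_out)) ln(V/V₀).
m = m₀ (V₀/V)^(Q_out/(Q_in−Q_out)) = 58.1 × (1.30/2.9228)^(1.2374) = 21.319 g.
C = m/V = 21.319/2.9228 = 7.2942 g/m³.

7.29 g/m³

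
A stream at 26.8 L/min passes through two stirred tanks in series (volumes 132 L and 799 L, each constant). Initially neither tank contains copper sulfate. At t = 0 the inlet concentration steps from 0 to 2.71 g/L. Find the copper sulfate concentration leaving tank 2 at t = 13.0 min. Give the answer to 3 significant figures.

Time constants: τᵢ = Vᵢ/Q for each well-mixed tank.
τ₁ = 132/26.8 = 4.9254 min; τ₂ = 799/26.8 = 29.813 min.
Tank 1: C₁ = C_in(1 − e^(−t/τ₁)). Tank 2 (τ₁ ≠ τ₂): C₂ = C_in[1 − (τ₁ e^(−t/τ₁) − τ₂ e^(−t/τ₂))/(τ₁ − τ₂)].
At t = 13.0: e^(−t/τ₁) = 0.071405, e^(−t/τ₂) = 0.64659.
C₂ = 2.71·[1 − (4.9254·0.071405 − 29.813·0.64659)/(-24.888)] = 2.71·0.23958 = 0.64927 g/L.

0.649 g/L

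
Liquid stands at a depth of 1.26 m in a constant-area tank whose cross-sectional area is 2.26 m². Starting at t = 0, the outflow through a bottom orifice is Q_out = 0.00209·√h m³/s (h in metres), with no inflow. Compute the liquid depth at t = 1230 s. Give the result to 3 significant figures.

0.307 m

A dh/dt = −Q_out = −0.00209 √h.
Separate and integrate: 2(√h − √h₀) = −(0.00209/A) t.
√h = √1.26 − 0.00209·1230/(2·2.26) = 1.1225 − 0.56874 = 0.55376.
h = 0.55376² = 0.30665 m.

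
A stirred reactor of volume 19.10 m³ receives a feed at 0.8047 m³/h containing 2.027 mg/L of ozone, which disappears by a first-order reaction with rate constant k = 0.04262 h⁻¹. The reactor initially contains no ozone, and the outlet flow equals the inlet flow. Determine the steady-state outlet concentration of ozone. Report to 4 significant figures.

1.008 mg/L

V dC/dt = Q(C_in − C) − k V C.
Steady state (dC/dt = 0): C_ss = Q C_in/(Q + kV) = C_in/(1 + kV/Q).
C_ss = 0.8047·2.027/(0.8047 + 0.04262·19.10) = 1.63113/1.61874 = 1.00765 mg/L.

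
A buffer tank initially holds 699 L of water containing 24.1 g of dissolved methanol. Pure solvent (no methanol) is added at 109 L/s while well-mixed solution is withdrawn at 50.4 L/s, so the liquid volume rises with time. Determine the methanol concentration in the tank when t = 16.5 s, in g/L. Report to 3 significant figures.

0.00685 g/L

Total volume: dV/dt = Q_in − Q_out = 58.600 L/s, so V(t) = 699 + 58.600 t and V(16.5) = 1665.9 L.
Species balance (pure solvent in): dm/dt = −Q_out · m/V(t).
dm/m = −Q_out dt/(V₀ + 58.600 t); integrating gives ln(m/m₀) = −(Q_out/(Q_in−Q_out)) ln(V/V₀).
m = m₀ (V₀/V)^(Q_out/(Q_in−Q_out)) = 24.1 × (699/1665.9)^(0.86007) = 11.419 g.
C = m/V = 11.419/1665.9 = 0.0068545 g/L.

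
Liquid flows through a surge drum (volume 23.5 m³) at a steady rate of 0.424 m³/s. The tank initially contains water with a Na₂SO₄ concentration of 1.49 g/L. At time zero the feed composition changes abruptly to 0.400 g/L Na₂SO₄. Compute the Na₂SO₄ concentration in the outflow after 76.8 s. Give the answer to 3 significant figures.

0.673 g/L

Transient balance on the dissolved component: V dC/dt = Q(C_in − C).
So dC/dt = (C_in − C)/τ with τ = V/Q = 23.5/0.424 = 55.425 s.
C approaches C_in exponentially: C(t) = C_in + (C₀ − C_in) e^(−t/τ).
C(76.8) = 0.400 + (1.49 − 0.400)·e^(−76.8/55.425) = 0.400 + (1.0900)·0.25016 = 0.67267 g/L.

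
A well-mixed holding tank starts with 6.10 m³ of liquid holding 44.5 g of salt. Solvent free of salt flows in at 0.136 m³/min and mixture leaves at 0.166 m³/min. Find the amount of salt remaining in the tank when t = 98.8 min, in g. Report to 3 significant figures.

1.12 g

Let m(t) be the amount of salt. Volume: V(t) = V₀ + (Q_in − Q_out) t = 6.10 − 0.030000 t; V(98.8) = 3.1360 m³.
Species balance (pure solvent in): dm/dt = −Q_out · m/V(t).
Separate: dm/m = −Q_out dt/V(t) ⇒ ln(m/m₀) = −(Q_out/(Q_in−Q_out)) ln(V/V₀).
m = m₀ (V₀/V)^(Q_out/(Q_in−Q_out)) = 44.5 × (6.10/3.1360)^(-5.5333) = 1.1207 g.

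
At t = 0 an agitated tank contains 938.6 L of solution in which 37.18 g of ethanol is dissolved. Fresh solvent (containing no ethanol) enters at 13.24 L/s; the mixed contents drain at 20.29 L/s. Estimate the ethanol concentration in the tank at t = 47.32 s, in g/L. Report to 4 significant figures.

0.01736 g/L

Let m(t) be the amount of ethanol. Volume: V(t) = V₀ + (Q_in − Q_out) t = 938.6 − 7.05000 t; V(47.32) = 604.994 L.
Species balance (pure solvent in): dm/dt = −Q_out · m/V(t).
dm/m = −Q_out dt/(V₀ − 7.05000 t); integrating gives ln(m/m₀) = −(Q_out/(Q_in−Q_out)) ln(V/V₀).
m = m₀ (V₀/V)^(Q_out/(Q_in−Q_out)) = 37.18 × (938.6/604.994)^(-2.87801) = 10.5048 g.
C = m/V = 10.5048/604.994 = 0.0173635 g/L.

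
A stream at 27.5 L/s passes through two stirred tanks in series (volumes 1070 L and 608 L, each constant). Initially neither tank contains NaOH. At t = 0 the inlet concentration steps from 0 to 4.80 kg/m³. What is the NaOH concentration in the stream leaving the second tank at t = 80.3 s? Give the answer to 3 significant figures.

Time constants: τᵢ = Vᵢ/Q for each well-mixed tank.
τ₁ = 1070/27.5 = 38.909 s; τ₂ = 608/27.5 = 22.109 s.
Tank 1: C₁ = C_in(1 − e^(−t/τ₁)). Tank 2 (τ₁ ≠ τ₂): C₂ = C_in[1 − (τ₁ e^(−t/τ₁) − τ₂ e^(−t/τ₂))/(τ₁ − τ₂)].
At t = 80.3: e^(−t/τ₁) = 0.12697, e^(−t/τ₂) = 0.026463.
C₂ = 4.80·[1 − (38.909·0.12697 − 22.109·0.026463)/(16.800)] = 4.80·0.74076 = 3.5556 kg/m³.

3.56 kg/m³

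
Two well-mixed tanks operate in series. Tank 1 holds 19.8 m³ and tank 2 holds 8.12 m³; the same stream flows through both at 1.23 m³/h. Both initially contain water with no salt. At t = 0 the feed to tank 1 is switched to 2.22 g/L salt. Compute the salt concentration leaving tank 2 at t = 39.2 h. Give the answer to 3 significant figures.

1.89 g/L

Time constants: τᵢ = Vᵢ/Q for each well-mixed tank.
τ₁ = 19.8/1.23 = 16.098 h; τ₂ = 8.12/1.23 = 6.6016 h.
Solving the cascade with C₁(0)=C₂(0)=0 gives C₂(t) = C_in[1 − (τ₁ e^(−t/τ₁) − τ₂ e^(−t/τ₂))/(τ₁ − τ₂)].
At t = 39.2: e^(−t/τ₁) = 0.087584, e^(−t/τ₂) = 0.0026375.
C₂ = 2.22·[1 − (16.098·0.087584 − 6.6016·0.0026375)/(9.4959)] = 2.22·0.85336 = 1.8945 g/L.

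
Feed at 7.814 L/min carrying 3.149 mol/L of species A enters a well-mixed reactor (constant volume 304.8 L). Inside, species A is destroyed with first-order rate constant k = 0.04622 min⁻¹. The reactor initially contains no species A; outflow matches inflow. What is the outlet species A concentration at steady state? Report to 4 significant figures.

1.123 mol/L

V dC/dt = Q(C_in − C) − k V C.
Steady state (dC/dt = 0): C_ss = Q C_in/(Q + kV) = C_in/(1 + kV/Q).
C_ss = 7.814·3.149/(7.814 + 0.04622·304.8) = 24.6063/21.9019 = 1.12348 mol/L.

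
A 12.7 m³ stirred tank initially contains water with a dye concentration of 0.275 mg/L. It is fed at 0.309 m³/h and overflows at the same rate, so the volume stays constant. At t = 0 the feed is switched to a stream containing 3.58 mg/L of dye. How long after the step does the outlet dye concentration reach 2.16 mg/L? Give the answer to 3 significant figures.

Unsteady species balance (constant V, well mixed): V dC/dt = Q(C_in − C), so τ = V/Q = 41.100 h.
C(t) = C_in + (C₀ − C_in) e^(−t/τ). Set C = 2.16 and solve for t:
e^(−t/τ) = (C − C_in)/(C₀ − C_in) = (2.16 − 3.58)/(0.275 − 3.58) = 0.42965
t = −τ ln(…) = 41.100 × 0.84478 = 34.721 h.

34.7 h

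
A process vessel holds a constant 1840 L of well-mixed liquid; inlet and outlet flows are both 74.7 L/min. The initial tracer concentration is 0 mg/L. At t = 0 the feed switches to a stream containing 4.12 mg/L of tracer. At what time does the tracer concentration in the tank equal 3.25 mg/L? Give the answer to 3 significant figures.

Species balance: V dC/dt = Q(C_in − C) ⇒ τ = V/Q = 24.632 min.
C(t) = C_in + (C₀ − C_in) e^(−t/τ). Set C = 3.25 and solve for t:
e^(−t/τ) = (C − C_in)/(C₀ − C_in) = (3.25 − 4.12)/(0 − 4.12) = 0.21117
t = −τ ln(…) = 24.632 × 1.5551 = 38.305 min.

38.3 min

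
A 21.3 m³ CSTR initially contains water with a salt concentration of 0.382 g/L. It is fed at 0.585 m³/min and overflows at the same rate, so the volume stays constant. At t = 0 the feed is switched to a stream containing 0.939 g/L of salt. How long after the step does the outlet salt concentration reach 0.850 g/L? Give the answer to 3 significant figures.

66.8 min

Species balance: V dC/dt = Q(C_in − C) ⇒ τ = V/Q = 36.410 min.
C(t) = C_in + (C₀ − C_in) e^(−t/τ). Set C = 0.850 and solve for t:
e^(−t/τ) = (C − C_in)/(C₀ − C_in) = (0.850 − 0.939)/(0.382 − 0.939) = 0.15978
t = −τ ln(…) = 36.410 × 1.8339 = 66.774 min.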